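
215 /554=0.39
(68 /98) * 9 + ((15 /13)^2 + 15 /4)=375171 /33124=11.33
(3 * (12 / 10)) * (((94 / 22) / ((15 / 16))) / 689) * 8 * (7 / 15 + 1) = 24064 / 86125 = 0.28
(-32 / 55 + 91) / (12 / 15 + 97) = 4973 / 5379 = 0.92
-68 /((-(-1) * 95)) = -68 /95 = -0.72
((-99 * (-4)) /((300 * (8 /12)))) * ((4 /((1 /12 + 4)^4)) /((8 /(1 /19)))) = 0.00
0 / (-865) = 0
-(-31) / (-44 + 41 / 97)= -3007 / 4227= -0.71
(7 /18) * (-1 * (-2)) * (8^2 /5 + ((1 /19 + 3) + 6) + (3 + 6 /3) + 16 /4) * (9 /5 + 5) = 232526 /1425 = 163.18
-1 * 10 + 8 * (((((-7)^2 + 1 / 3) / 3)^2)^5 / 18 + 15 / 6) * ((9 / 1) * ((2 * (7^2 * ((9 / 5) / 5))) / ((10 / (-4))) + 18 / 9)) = -30535358307655062995855114 / 435848050125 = -70059641884132.80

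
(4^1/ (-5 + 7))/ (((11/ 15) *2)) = 15/ 11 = 1.36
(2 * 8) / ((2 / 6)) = 48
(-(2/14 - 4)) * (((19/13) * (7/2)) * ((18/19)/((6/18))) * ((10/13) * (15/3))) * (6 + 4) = 364500/169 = 2156.80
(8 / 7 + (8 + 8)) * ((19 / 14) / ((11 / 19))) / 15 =1444 / 539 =2.68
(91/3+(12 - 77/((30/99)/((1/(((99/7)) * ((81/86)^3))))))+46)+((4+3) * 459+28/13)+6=340737027154/103630995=3287.98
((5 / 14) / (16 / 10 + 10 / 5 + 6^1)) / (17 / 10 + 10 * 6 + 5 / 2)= 125 / 215712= 0.00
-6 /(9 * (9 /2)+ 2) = -12 /85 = -0.14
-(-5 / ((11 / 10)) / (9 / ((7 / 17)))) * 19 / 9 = 6650 / 15147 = 0.44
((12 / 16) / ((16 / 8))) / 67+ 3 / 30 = 283 / 2680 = 0.11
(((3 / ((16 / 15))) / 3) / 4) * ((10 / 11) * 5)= 375 / 352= 1.07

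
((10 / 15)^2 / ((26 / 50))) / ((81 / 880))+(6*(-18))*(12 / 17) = -10786192 / 161109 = -66.95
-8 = -8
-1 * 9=-9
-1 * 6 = -6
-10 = -10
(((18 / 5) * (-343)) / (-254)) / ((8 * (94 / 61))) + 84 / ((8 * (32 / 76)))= 6048231 / 238760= 25.33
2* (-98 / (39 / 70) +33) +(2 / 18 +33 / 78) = -66751 / 234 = -285.26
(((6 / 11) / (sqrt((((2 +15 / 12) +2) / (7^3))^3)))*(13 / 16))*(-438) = -651014*sqrt(3) / 11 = -102508.12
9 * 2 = 18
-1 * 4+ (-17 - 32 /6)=-79 /3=-26.33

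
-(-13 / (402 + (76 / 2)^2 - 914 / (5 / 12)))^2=-4225 / 3020644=-0.00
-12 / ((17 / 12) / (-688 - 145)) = 7056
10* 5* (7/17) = 350/17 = 20.59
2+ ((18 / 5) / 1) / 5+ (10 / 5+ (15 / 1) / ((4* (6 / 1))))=1069 / 200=5.34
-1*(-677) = 677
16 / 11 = 1.45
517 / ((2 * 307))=517 / 614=0.84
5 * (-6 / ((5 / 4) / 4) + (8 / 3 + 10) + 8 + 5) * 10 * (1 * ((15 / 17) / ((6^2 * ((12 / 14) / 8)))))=33950 / 459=73.97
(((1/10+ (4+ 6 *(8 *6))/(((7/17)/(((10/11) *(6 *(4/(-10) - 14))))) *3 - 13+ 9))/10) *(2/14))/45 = -14276659/619321500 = -0.02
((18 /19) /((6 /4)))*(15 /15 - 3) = -24 /19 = -1.26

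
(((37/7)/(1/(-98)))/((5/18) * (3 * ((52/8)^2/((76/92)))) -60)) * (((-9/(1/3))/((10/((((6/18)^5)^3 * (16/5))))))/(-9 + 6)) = 629888/105291748125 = 0.00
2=2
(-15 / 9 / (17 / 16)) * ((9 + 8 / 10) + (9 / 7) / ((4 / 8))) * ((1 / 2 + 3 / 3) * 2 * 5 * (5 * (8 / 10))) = -138560 / 119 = -1164.37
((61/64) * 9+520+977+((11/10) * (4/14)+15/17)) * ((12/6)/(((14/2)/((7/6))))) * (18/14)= 172133949/266560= 645.76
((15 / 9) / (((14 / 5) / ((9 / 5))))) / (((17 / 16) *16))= 15 / 238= 0.06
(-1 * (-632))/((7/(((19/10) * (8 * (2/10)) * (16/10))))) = 384256/875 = 439.15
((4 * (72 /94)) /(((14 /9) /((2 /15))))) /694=216 /570815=0.00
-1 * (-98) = 98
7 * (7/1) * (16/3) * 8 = 6272/3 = 2090.67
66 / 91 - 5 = -389 / 91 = -4.27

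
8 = 8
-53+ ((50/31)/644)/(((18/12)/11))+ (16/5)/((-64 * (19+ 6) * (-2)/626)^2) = -633168310163/11978400000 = -52.86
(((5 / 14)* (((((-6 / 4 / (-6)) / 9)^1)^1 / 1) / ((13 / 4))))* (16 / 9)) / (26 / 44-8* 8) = -176 / 2056509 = -0.00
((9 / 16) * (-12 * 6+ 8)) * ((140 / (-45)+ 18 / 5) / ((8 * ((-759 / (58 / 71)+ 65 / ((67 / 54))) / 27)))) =384714 / 5678305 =0.07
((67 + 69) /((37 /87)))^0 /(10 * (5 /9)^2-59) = -81 /4529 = -0.02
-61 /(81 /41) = -2501 /81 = -30.88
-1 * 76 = -76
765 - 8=757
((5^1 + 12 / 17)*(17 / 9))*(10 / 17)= 970 / 153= 6.34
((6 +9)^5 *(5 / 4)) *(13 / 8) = 49359375 / 32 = 1542480.47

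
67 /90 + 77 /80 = 1229 /720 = 1.71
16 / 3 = 5.33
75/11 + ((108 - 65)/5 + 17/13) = 11959/715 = 16.73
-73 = -73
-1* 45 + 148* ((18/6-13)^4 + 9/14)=10360351/7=1480050.14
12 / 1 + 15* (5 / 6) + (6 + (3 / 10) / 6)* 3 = 853 / 20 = 42.65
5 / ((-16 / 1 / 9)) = -45 / 16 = -2.81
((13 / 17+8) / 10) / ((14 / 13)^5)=55322657 / 91430080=0.61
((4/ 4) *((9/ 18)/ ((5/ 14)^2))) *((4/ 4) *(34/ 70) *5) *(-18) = -4284/ 25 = -171.36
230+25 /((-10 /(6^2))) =140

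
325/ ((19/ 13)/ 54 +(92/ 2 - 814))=-228150/ 539117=-0.42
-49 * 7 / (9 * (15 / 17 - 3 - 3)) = 5831 / 783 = 7.45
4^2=16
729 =729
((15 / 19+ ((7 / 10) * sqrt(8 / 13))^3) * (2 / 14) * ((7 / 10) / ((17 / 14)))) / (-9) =-7 / 969- 4802 * sqrt(26) / 16160625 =-0.01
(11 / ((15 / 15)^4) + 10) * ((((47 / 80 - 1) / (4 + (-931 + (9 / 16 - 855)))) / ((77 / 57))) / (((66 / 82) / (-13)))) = -10127 / 174185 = -0.06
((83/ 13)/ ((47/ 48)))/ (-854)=-1992/ 260897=-0.01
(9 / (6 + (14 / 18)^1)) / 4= 81 / 244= 0.33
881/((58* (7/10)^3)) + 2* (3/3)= 46.28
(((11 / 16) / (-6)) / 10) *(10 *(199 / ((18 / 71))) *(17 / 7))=-2642123 / 12096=-218.43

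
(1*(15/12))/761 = 5/3044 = 0.00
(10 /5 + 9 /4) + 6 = 41 /4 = 10.25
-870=-870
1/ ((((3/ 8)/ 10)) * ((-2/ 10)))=-400/ 3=-133.33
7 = 7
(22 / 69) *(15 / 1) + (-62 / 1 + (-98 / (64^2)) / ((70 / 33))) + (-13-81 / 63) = -235802951 / 3297280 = -71.51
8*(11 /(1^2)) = 88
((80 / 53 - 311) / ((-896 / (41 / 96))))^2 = 452287185529 / 20783095087104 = 0.02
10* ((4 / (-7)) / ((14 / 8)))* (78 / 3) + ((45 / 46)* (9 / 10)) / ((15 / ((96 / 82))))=-19598524 / 231035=-84.83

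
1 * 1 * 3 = 3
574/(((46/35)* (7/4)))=5740/23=249.57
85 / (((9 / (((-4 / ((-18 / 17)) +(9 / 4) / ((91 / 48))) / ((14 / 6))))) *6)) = 172805 / 51597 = 3.35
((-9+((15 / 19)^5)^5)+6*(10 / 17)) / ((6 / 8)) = -11535761867197105503464274291969376 / 1582300426700353522122363374768483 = -7.29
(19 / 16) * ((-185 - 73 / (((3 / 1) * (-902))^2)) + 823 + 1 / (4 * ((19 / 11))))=11097838063 / 14644872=757.80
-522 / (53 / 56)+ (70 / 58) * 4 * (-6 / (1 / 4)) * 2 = -1203888 / 1537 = -783.27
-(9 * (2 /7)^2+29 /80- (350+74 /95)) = 26044297 /74480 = 349.68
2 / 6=1 / 3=0.33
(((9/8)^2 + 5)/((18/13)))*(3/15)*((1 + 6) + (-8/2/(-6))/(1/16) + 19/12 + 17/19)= 7981103/437760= 18.23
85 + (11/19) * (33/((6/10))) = 2220/19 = 116.84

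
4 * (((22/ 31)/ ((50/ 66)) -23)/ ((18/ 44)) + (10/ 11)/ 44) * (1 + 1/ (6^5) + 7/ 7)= -1415326126153/ 3281374800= -431.32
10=10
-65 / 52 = -5 / 4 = -1.25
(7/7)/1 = 1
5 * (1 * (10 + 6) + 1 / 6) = 485 / 6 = 80.83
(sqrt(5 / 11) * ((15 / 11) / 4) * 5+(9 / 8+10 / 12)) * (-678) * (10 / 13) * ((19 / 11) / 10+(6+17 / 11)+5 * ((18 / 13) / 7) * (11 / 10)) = -14272.04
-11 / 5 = -2.20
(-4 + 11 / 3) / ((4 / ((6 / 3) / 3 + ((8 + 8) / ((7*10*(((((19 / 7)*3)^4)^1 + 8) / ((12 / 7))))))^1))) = -52883101 / 951768810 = -0.06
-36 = -36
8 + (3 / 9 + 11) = 19.33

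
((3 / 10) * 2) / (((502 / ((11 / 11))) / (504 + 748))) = 1878 / 1255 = 1.50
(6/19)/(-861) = -0.00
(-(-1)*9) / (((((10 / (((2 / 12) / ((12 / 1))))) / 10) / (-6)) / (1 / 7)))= -3 / 28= -0.11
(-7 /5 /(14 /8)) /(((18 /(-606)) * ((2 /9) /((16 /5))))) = 387.84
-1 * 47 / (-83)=47 / 83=0.57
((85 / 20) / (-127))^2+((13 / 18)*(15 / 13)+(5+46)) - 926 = -676771973 / 774192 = -874.17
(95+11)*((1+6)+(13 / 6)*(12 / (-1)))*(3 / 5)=-6042 / 5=-1208.40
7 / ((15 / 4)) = 28 / 15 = 1.87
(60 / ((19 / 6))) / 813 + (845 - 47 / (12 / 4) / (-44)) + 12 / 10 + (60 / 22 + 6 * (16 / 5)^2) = 1406830333 / 1544700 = 910.75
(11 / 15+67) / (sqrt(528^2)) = 0.13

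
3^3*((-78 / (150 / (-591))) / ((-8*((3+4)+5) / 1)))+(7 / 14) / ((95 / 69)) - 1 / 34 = -22248241 / 258400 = -86.10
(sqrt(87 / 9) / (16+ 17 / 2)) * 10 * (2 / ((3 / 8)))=320 * sqrt(87) / 441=6.77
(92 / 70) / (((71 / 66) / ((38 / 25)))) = 115368 / 62125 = 1.86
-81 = -81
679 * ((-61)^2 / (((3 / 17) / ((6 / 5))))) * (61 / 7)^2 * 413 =2694151433462 / 5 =538830286692.40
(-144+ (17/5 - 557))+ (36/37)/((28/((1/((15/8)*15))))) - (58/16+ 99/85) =-618523287/880600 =-702.39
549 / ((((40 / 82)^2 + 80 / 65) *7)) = 11997297 / 224672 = 53.40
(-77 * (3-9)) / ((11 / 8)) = 336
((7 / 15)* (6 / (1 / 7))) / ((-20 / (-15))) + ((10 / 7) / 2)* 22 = 2129 / 70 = 30.41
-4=-4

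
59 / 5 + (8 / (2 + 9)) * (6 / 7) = 4783 / 385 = 12.42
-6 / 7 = -0.86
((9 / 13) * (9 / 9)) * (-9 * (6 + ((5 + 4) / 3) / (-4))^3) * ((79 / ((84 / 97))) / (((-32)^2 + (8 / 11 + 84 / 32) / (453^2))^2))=-1394763623984687564223 / 17781214586424143514868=-0.08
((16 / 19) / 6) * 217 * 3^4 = 46872 / 19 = 2466.95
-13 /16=-0.81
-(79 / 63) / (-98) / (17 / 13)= 1027 / 104958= 0.01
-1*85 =-85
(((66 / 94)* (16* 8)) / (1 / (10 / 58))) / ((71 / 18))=380160 / 96773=3.93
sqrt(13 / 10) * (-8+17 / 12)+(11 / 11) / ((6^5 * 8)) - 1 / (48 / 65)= -8.86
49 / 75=0.65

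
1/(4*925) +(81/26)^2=3034547/312650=9.71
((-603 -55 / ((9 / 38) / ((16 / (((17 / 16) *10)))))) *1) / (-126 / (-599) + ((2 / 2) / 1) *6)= -87312037 / 569160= -153.41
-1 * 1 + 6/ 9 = -1/ 3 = -0.33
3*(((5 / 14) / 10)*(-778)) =-1167 / 14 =-83.36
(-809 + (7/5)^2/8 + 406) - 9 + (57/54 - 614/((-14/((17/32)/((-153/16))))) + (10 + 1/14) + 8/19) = -32130949/79800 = -402.64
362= 362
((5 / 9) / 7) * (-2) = -0.16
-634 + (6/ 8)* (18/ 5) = -6313/ 10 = -631.30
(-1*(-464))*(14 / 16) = 406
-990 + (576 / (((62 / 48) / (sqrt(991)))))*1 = -990 + 13824*sqrt(991) / 31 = 13048.12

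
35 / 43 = 0.81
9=9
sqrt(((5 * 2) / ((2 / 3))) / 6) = sqrt(10) / 2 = 1.58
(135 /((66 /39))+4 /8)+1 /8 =7075 /88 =80.40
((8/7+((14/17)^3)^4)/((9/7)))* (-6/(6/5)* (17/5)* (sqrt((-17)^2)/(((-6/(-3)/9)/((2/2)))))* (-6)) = 15173505853395480/2015993900449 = 7526.56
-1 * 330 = -330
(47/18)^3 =103823/5832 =17.80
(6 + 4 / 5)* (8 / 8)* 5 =34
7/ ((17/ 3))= 21/ 17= 1.24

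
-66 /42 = -11 /7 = -1.57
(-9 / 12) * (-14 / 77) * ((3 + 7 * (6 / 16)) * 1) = 135 / 176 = 0.77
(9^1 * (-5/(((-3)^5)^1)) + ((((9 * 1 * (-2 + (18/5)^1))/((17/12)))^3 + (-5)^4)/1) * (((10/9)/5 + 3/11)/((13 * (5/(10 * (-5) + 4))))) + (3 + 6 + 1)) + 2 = -524022033031/911975625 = -574.60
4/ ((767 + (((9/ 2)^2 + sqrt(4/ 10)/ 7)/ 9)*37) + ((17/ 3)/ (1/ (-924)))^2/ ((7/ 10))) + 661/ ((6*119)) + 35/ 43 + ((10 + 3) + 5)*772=207827615581877541169309864825/ 14954058696645189657221574-149184*sqrt(10)/ 487071158121464062837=13897.74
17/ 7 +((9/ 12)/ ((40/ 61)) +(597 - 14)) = 656961/ 1120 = 586.57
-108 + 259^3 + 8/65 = 1129301623/65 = 17373871.12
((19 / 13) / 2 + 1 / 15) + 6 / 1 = 2651 / 390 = 6.80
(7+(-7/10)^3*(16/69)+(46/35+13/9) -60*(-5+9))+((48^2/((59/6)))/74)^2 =-190147836750584/863149195125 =-220.30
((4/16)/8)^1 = 1/32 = 0.03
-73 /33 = -2.21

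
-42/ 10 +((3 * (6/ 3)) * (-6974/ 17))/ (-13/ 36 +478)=-2734107/ 292315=-9.35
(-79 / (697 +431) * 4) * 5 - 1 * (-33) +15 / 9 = 3127 / 94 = 33.27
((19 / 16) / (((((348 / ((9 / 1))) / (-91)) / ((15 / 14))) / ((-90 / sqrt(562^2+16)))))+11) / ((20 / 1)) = 20007 * sqrt(78965) / 234494464+11 / 20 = 0.57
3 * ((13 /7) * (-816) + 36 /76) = -604467 /133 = -4544.86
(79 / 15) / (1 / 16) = 1264 / 15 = 84.27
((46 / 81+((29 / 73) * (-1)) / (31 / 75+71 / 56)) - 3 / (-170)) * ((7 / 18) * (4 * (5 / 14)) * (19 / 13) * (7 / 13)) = 25361171899 / 166088234754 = 0.15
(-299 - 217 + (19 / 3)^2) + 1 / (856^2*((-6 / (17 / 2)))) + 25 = -11893770803 / 26378496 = -450.89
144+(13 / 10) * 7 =153.10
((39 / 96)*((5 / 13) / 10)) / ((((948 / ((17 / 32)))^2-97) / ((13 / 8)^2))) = 48841 / 3769322958848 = 0.00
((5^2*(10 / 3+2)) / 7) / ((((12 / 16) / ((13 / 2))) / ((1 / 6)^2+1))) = 96200 / 567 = 169.66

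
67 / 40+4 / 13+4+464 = 244391 / 520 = 469.98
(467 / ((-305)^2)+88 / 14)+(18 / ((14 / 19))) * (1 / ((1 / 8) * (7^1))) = 34.21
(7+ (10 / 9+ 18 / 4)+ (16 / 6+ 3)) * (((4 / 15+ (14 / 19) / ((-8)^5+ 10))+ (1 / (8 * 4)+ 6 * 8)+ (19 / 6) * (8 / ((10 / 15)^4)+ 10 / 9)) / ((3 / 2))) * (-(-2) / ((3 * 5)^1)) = 79644050893463 / 272238634800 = 292.55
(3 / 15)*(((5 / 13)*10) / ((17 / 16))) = 160 / 221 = 0.72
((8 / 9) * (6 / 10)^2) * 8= 64 / 25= 2.56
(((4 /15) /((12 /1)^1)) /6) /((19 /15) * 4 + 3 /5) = 1 /1530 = 0.00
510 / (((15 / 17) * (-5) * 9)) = -578 / 45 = -12.84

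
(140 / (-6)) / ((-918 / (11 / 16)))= 385 / 22032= 0.02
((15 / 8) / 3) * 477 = 2385 / 8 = 298.12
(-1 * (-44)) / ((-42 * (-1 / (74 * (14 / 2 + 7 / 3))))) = 6512 / 9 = 723.56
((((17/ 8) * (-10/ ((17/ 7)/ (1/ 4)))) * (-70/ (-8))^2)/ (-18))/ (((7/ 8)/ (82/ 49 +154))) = 238375/ 144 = 1655.38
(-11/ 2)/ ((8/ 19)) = -13.06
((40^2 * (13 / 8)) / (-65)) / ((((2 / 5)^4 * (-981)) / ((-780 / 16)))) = -203125 / 2616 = -77.65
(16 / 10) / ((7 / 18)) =144 / 35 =4.11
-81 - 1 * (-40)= -41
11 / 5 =2.20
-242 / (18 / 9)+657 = 536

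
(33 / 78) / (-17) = -11 / 442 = -0.02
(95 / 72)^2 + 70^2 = 4901.74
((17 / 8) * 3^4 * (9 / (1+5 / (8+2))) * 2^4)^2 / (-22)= -136521288 / 11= -12411026.18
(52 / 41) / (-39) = -4 / 123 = -0.03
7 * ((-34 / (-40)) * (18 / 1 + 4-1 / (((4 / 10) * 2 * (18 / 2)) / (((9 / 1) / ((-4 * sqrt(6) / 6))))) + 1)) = 119 * sqrt(6) / 64 + 2737 / 20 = 141.40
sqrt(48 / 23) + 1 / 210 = 1.45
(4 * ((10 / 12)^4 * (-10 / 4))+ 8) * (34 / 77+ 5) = 862721 / 49896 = 17.29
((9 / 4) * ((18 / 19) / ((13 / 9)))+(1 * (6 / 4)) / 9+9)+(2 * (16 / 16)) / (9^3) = 10.65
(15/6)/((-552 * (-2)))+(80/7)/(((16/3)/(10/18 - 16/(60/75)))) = -30665/736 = -41.66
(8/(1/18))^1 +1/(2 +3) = 721/5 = 144.20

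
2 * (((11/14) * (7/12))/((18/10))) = 55/108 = 0.51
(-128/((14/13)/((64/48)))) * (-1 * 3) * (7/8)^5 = 31213/128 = 243.85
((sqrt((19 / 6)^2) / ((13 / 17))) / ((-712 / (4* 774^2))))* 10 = -139370.17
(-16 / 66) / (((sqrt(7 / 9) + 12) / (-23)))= 6624 / 14179 - 184 *sqrt(7) / 14179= 0.43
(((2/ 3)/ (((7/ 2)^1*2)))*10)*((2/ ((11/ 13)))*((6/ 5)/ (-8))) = -26/ 77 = -0.34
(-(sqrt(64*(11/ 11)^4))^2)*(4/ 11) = -256/ 11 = -23.27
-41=-41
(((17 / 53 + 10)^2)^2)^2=8014909274235071513761 / 62259690411361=128733522.79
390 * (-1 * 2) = -780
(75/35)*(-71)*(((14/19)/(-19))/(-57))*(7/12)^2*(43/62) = -747985/30618576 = -0.02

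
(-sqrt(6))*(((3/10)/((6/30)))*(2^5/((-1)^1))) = 48*sqrt(6) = 117.58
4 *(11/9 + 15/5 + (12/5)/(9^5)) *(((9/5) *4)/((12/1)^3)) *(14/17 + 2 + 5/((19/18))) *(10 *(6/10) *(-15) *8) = -1352978704/3532005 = -383.06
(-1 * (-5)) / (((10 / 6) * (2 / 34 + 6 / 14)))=357 / 58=6.16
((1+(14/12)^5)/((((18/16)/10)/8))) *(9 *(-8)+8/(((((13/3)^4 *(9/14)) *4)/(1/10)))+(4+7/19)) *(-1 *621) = 31924215337132/3381183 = 9441729.52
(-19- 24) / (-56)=43 / 56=0.77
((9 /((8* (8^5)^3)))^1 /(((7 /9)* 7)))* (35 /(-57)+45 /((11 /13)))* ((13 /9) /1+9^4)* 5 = 0.00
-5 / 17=-0.29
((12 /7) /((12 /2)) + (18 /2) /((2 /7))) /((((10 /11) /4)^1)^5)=229336624 /4375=52419.80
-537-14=-551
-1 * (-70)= 70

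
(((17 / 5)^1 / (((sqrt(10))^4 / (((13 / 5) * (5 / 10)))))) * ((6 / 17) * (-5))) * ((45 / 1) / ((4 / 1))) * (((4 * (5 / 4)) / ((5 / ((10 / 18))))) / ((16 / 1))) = -39 / 1280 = -0.03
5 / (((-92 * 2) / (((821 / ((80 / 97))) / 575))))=-79637 / 1692800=-0.05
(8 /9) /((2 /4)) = 16 /9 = 1.78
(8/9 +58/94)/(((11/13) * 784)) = 169/74448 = 0.00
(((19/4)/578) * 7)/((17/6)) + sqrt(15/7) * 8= 399/19652 + 8 * sqrt(105)/7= 11.73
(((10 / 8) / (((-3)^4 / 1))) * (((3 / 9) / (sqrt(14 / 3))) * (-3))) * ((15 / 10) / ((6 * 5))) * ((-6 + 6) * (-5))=0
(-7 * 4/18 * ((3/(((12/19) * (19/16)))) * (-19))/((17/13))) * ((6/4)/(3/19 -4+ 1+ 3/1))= 131404/153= 858.85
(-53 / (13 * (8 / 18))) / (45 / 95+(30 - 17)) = -9063 / 13312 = -0.68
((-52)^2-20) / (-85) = -2684 / 85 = -31.58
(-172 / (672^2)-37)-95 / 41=-181990115 / 4628736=-39.32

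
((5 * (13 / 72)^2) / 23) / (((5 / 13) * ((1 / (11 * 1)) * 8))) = 0.03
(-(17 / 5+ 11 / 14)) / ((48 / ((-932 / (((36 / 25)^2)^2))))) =5333515625 / 282175488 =18.90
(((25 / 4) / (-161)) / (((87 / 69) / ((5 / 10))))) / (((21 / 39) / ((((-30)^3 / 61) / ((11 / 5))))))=5484375 / 953491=5.75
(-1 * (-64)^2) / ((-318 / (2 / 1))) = 4096 / 159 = 25.76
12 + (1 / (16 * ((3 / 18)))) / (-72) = 2303 / 192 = 11.99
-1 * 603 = -603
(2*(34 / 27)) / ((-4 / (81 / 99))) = -17 / 33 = -0.52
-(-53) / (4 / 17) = 901 / 4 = 225.25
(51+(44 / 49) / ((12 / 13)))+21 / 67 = 514967 / 9849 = 52.29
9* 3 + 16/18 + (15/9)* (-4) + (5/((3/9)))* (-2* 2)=-349/9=-38.78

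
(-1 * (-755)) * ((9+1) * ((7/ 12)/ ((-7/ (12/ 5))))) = -1510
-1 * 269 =-269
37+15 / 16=607 / 16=37.94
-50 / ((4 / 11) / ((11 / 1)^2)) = -16637.50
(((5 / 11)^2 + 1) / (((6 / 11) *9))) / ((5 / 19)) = 1387 / 1485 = 0.93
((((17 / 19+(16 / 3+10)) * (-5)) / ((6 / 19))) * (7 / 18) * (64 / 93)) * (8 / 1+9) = -8806000 / 7533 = -1168.99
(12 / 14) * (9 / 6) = 9 / 7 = 1.29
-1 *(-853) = 853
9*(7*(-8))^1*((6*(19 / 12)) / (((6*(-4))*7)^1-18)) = 798 / 31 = 25.74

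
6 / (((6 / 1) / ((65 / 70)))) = 13 / 14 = 0.93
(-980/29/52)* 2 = -490/377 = -1.30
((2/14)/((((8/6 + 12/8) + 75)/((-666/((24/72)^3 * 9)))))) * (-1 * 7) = 11988/467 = 25.67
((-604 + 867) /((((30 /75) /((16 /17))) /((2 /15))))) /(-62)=-2104 /1581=-1.33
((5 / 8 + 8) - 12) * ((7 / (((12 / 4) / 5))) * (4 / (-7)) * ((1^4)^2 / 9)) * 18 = 45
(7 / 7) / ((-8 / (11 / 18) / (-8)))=11 / 18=0.61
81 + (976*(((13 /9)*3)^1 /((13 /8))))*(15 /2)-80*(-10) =20401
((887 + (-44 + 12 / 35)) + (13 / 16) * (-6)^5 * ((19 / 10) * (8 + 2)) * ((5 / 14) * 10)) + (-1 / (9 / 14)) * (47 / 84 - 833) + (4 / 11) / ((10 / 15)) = -8868652937 / 20790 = -426582.63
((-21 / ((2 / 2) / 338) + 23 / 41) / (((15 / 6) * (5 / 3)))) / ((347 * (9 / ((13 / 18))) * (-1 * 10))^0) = -1703.39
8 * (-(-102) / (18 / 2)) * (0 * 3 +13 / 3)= 3536 / 9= 392.89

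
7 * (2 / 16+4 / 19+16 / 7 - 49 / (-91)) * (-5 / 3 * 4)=-218525 / 1482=-147.45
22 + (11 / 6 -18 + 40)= 45.83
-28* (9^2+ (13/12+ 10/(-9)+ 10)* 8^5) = -82366396/9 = -9151821.78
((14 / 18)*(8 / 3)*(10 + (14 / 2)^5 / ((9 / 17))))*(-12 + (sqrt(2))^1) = -697237.57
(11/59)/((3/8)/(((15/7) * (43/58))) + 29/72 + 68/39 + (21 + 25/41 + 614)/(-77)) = -6988461480/220113175669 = -0.03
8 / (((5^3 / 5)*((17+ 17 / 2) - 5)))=16 / 1025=0.02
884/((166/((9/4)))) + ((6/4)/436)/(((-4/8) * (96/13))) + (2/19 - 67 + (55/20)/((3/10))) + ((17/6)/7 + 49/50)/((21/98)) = -194480382709/4950518400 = -39.28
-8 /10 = -4 /5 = -0.80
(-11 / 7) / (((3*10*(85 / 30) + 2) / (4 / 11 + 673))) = -2469 / 203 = -12.16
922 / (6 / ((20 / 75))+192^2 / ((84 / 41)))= 12908 / 252219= 0.05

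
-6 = -6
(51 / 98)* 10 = 5.20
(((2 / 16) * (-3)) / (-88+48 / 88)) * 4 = 33 / 1924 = 0.02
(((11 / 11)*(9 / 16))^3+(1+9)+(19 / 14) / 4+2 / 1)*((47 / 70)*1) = 3373613 / 401408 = 8.40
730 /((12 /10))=1825 /3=608.33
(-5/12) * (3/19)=-5/76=-0.07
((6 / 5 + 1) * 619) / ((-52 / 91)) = -47663 / 20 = -2383.15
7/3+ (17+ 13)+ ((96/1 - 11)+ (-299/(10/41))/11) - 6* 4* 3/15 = 359/330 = 1.09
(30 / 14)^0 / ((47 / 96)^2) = 9216 / 2209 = 4.17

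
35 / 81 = 0.43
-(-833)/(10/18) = 7497/5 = 1499.40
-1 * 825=-825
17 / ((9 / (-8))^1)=-136 / 9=-15.11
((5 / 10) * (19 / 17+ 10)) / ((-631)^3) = -189 / 8542146094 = -0.00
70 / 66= 35 / 33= 1.06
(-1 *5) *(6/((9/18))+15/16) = -1035/16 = -64.69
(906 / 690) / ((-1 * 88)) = -151 / 10120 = -0.01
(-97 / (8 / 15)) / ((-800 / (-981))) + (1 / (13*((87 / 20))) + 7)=-312708341 / 1447680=-216.01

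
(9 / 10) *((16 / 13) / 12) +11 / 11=71 / 65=1.09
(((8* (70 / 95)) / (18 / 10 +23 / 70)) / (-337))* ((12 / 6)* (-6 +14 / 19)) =1568000 / 18126893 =0.09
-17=-17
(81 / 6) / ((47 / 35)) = 945 / 94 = 10.05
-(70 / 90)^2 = -49 / 81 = -0.60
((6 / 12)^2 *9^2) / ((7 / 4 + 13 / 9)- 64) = -729 / 2189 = -0.33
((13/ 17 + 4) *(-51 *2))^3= -114791256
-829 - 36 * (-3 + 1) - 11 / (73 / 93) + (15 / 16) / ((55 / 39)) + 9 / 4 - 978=-22433879 / 12848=-1746.10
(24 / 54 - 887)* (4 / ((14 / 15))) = -79790 / 21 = -3799.52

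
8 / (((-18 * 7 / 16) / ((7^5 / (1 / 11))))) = -1690304 / 9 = -187811.56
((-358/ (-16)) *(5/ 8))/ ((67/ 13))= 11635/ 4288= 2.71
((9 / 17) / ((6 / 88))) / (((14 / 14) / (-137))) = -18084 / 17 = -1063.76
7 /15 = 0.47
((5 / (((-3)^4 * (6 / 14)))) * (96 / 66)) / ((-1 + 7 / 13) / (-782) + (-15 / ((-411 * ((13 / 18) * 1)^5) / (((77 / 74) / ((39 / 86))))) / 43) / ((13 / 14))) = 69645096066080080 / 3744382520278719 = 18.60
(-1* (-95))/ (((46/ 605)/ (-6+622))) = 17702300/ 23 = 769665.22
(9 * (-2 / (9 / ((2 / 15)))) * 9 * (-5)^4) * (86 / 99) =-43000 / 33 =-1303.03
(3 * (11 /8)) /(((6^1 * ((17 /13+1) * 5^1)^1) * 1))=143 /2400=0.06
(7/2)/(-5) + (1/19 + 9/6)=81/95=0.85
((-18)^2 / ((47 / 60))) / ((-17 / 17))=-19440 / 47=-413.62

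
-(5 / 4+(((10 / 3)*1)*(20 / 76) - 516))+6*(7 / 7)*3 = 121267 / 228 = 531.87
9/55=0.16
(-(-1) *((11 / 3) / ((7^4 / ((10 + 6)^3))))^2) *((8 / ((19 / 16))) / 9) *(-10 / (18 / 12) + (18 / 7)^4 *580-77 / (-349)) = 742519.29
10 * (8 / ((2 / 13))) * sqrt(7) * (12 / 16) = 390 * sqrt(7) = 1031.84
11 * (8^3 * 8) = 45056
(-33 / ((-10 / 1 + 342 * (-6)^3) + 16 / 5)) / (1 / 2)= 165 / 184697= 0.00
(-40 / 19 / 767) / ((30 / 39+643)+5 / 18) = -720 / 168942547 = -0.00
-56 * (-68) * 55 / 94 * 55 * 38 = 218864800 / 47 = 4656697.87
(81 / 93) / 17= 27 / 527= 0.05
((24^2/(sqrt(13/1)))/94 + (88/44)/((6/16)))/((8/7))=252 * sqrt(13)/611 + 14/3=6.15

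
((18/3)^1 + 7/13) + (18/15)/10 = 2164/325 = 6.66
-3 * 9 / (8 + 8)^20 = -27 / 1208925819614629174706176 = -0.00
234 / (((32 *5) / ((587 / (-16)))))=-68679 / 1280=-53.66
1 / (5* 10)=1 / 50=0.02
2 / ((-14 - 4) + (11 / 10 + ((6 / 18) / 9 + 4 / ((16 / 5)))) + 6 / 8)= -540 / 4013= -0.13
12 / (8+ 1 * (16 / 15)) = 1.32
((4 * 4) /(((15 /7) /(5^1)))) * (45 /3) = 560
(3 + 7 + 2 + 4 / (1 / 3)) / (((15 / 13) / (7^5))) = 1747928 / 5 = 349585.60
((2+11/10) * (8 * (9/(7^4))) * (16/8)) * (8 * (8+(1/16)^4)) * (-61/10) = -8922874491/122931200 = -72.58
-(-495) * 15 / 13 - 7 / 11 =81584 / 143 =570.52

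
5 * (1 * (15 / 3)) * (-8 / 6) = -100 / 3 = -33.33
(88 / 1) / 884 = 22 / 221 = 0.10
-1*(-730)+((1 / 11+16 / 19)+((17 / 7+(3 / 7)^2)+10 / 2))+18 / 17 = 739.60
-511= -511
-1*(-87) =87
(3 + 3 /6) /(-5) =-7 /10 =-0.70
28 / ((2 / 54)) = 756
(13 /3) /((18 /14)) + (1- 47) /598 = 1156 /351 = 3.29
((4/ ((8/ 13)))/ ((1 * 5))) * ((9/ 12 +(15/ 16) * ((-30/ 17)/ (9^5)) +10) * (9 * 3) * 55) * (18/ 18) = 20752.82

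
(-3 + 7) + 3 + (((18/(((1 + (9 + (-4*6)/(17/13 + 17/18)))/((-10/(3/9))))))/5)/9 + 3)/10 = 15791/1730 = 9.13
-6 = -6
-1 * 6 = -6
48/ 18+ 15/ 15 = 11/ 3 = 3.67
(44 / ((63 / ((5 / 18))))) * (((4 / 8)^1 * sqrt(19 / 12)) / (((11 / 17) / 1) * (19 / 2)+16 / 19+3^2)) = 1615 * sqrt(57) / 1597239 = 0.01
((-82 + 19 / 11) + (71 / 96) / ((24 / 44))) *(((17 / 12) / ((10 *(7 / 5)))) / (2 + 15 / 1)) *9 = -71431 / 16896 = -4.23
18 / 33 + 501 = 5517 / 11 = 501.55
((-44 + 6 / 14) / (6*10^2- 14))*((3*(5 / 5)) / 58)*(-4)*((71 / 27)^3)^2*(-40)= -1562823463836200 / 7681127755077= -203.46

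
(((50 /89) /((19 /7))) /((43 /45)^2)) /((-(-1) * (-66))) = -118125 /34393249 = -0.00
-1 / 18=-0.06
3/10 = 0.30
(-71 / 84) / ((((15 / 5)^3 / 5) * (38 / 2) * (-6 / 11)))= 3905 / 258552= 0.02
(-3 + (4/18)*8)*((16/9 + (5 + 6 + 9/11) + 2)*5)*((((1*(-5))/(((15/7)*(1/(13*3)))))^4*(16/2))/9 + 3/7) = -29646327347960/5103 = -5809587957.66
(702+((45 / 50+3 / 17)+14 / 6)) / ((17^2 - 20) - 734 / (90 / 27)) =14.46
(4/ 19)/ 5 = 4/ 95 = 0.04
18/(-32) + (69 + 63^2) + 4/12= 193813/48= 4037.77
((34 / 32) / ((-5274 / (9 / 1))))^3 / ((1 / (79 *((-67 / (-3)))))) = -26004509 / 2472714928128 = -0.00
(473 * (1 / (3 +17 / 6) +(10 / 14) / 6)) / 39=3.52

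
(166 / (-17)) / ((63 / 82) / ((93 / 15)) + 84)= -421972 / 3635331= -0.12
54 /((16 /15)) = 405 /8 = 50.62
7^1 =7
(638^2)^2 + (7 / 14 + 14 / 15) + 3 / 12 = 9941089076261 / 60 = 165684817937.68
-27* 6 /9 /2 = -9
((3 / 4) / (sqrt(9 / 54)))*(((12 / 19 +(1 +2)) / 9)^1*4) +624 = 23*sqrt(6) / 19 +624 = 626.97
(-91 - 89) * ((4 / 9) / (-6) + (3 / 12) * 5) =-635 / 3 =-211.67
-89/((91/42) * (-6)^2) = -89/78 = -1.14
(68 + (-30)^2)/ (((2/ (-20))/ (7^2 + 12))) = -590480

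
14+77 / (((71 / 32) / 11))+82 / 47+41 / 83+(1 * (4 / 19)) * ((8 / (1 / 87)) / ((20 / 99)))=29556292179 / 26312245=1123.29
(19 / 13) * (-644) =-12236 / 13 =-941.23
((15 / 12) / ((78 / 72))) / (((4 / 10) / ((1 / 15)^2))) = 1 / 78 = 0.01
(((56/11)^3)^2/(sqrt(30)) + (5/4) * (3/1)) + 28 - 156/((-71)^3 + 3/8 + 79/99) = 36000496249/1133858332 + 15420489728 * sqrt(30)/26573415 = 3210.17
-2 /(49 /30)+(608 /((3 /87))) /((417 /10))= 8614660 /20433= 421.61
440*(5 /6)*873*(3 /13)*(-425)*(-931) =379966702500 /13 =29228207884.62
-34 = -34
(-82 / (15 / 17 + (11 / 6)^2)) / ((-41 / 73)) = 89352 / 2597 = 34.41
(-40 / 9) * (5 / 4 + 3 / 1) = -170 / 9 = -18.89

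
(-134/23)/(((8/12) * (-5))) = 201/115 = 1.75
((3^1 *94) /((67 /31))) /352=4371 /11792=0.37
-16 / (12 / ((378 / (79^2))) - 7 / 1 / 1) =-1008 / 12041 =-0.08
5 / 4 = 1.25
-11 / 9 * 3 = -11 / 3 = -3.67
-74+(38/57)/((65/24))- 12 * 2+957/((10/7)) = 74379/130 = 572.15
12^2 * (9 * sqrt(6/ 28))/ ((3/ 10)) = 2160 * sqrt(42)/ 7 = 1999.77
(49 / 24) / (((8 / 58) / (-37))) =-52577 / 96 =-547.68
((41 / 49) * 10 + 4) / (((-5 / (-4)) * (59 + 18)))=2424 / 18865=0.13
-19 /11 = -1.73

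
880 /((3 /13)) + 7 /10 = 114421 /30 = 3814.03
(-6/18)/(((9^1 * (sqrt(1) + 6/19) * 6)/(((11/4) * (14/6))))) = -1463/48600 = -0.03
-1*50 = -50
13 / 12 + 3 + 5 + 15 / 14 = 853 / 84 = 10.15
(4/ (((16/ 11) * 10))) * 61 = 671/ 40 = 16.78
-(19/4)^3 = -6859/64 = -107.17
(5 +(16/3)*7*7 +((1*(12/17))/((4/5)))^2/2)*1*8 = 1849988/867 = 2133.78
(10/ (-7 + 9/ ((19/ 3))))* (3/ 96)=-95/ 1696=-0.06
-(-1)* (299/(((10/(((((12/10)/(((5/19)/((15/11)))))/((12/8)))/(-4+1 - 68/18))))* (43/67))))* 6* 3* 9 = -3329724996/721325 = -4616.12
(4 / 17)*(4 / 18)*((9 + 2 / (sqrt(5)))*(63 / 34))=56*sqrt(5) / 1445 + 252 / 289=0.96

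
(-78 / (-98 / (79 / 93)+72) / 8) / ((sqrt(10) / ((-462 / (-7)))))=33891 * sqrt(10) / 22840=4.69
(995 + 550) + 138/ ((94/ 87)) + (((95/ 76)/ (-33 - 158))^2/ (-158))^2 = 668666552194996886207/ 399747232862256128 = 1672.72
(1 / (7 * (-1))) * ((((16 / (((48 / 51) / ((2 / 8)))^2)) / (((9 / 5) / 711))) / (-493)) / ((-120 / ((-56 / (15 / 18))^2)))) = -28203 / 5800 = -4.86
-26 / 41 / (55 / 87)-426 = -962892 / 2255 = -427.00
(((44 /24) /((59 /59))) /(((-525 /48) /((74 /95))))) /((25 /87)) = -188848 /415625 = -0.45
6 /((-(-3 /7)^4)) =-4802 /27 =-177.85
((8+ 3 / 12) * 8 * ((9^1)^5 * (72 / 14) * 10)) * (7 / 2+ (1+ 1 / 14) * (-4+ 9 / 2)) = 39634869780 / 49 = 808874893.47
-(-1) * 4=4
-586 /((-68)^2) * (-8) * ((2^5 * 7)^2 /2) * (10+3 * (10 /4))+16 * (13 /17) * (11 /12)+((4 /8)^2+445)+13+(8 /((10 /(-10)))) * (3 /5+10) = 7724993303 /17340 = 445501.34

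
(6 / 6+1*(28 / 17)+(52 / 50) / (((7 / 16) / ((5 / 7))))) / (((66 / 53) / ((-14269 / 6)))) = -13685982929 / 1649340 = -8297.85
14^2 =196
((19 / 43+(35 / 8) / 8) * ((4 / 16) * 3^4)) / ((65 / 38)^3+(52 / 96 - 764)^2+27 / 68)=231294760227 / 6733414645554788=0.00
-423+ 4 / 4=-422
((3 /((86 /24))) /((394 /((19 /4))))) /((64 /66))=5643 /542144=0.01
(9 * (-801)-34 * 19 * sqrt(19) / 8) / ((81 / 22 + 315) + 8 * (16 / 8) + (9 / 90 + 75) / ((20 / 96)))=-3964950 / 382339-88825 * sqrt(19) / 764678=-10.88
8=8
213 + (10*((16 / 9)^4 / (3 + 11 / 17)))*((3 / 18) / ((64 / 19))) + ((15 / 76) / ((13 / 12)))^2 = 7980830212886 / 37226044557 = 214.39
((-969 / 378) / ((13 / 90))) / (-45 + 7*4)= 95 / 91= 1.04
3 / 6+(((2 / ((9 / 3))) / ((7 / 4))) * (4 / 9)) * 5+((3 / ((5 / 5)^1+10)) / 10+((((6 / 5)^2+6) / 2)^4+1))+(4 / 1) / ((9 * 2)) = 157628294129 / 812109375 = 194.10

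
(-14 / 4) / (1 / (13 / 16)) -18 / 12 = -139 / 32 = -4.34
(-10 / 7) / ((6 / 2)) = -10 / 21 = -0.48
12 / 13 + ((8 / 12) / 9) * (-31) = -482 / 351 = -1.37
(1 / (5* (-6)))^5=-1 / 24300000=-0.00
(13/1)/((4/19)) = 247/4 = 61.75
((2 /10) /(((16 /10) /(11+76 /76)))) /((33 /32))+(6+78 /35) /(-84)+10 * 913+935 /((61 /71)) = 1680056941 /164395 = 10219.64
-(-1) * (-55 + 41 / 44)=-2379 / 44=-54.07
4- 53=-49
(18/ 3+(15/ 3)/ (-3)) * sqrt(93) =13 * sqrt(93)/ 3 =41.79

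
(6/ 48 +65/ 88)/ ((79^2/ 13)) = 247/ 137302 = 0.00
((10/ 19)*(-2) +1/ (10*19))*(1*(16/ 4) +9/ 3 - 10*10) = 18507/ 190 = 97.41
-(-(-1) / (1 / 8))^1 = -8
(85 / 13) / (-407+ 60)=-85 / 4511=-0.02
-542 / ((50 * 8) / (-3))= 813 / 200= 4.06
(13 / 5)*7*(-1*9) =-819 / 5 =-163.80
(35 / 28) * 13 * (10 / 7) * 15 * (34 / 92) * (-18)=-745875 / 322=-2316.38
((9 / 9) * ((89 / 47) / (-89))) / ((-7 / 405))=405 / 329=1.23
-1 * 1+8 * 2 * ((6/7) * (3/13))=197/91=2.16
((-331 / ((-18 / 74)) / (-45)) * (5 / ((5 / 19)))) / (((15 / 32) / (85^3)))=-182915313440 / 243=-752737915.39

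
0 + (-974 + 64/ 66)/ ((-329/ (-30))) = -321100/ 3619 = -88.73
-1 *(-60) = 60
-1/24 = -0.04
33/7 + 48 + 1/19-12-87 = -6149/133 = -46.23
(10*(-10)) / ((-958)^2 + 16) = -5 / 45889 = -0.00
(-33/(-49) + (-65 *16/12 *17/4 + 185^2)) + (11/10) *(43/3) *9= 49978883/1470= 33999.24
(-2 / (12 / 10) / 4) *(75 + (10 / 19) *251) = -19675 / 228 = -86.29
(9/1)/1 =9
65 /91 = 5 /7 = 0.71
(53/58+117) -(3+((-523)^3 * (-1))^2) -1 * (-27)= -20464923860814747.09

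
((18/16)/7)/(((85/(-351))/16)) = -6318/595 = -10.62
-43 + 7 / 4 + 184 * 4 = 2779 / 4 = 694.75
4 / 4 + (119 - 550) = -430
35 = 35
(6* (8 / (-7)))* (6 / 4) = -72 / 7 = -10.29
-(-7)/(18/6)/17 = 7/51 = 0.14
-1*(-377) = 377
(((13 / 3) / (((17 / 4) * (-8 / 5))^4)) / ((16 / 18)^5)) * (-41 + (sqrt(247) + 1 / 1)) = -799621875 / 5473632256 + 159924375 * sqrt(247) / 43789058048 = -0.09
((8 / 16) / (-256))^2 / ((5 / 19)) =19 / 1310720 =0.00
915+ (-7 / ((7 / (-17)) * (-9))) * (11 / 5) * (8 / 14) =287477 / 315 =912.63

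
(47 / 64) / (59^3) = 47 / 13144256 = 0.00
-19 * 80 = -1520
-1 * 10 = -10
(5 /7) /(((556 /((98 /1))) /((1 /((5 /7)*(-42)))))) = -7 /1668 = -0.00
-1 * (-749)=749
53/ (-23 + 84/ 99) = -1749/ 731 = -2.39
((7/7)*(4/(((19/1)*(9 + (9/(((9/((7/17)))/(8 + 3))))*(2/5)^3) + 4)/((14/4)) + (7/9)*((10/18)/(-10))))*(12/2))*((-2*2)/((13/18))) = -594864000/230611589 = -2.58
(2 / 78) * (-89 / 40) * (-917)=81613 / 1560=52.32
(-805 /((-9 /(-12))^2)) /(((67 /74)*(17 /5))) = -4765600 /10251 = -464.89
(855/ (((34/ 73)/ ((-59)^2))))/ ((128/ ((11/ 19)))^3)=15220098135/ 25740443648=0.59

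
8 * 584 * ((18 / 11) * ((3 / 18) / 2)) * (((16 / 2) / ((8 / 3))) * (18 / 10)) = 189216 / 55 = 3440.29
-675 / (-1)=675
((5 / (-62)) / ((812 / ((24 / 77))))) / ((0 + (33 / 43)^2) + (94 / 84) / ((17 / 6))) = -471495 / 14986364162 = -0.00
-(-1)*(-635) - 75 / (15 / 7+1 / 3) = -34595 / 52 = -665.29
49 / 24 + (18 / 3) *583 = 84001 / 24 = 3500.04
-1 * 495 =-495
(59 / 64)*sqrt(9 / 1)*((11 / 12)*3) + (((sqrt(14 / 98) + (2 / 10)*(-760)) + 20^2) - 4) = sqrt(7) / 7 + 64411 / 256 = 251.98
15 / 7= 2.14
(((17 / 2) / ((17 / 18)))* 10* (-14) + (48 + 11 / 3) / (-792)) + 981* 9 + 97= 18214261 / 2376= 7665.93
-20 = -20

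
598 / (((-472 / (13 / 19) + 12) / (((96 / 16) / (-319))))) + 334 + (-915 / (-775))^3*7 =904262344684238 / 2616979223375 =345.54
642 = 642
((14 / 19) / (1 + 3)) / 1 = 7 / 38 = 0.18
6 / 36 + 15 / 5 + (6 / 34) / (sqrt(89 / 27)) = 9*sqrt(267) / 1513 + 19 / 6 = 3.26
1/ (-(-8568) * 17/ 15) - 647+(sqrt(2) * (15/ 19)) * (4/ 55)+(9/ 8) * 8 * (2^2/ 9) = -31218931/ 48552+12 * sqrt(2)/ 209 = -642.92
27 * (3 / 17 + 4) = 1917 / 17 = 112.76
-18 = -18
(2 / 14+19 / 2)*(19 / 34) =2565 / 476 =5.39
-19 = -19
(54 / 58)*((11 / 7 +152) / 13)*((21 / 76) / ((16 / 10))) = 435375 / 229216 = 1.90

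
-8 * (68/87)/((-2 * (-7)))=-272/609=-0.45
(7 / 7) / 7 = 1 / 7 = 0.14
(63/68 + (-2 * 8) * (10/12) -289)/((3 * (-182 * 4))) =61487/445536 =0.14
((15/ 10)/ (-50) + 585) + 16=60097/ 100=600.97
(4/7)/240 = 1/420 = 0.00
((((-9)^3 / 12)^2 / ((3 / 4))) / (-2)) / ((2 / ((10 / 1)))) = -98415 / 8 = -12301.88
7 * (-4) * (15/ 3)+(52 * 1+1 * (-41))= -129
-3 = -3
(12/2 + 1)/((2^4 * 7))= 1/16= 0.06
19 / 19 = 1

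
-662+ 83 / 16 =-10509 / 16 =-656.81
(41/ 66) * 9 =5.59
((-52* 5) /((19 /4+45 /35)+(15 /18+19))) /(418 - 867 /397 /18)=-52022880 /2162975951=-0.02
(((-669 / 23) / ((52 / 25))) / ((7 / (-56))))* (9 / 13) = 301050 / 3887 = 77.45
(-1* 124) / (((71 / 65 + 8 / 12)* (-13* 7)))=1860 / 2401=0.77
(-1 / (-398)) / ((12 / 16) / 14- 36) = -28 / 400587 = -0.00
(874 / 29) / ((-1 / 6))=-180.83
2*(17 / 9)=34 / 9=3.78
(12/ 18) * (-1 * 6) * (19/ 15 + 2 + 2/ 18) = -608/ 45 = -13.51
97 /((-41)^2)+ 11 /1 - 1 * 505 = -830317 /1681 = -493.94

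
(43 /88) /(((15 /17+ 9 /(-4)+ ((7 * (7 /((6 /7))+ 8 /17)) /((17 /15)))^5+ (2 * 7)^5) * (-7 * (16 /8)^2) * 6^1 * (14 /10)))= -433438688596535 /90260971139783856347338326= -0.00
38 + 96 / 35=1426 / 35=40.74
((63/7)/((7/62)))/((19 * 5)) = 558/665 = 0.84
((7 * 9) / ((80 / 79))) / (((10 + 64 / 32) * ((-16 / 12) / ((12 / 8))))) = -14931 / 2560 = -5.83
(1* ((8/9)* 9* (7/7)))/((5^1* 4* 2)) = 0.20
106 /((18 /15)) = 265 /3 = 88.33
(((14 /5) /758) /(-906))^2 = 0.00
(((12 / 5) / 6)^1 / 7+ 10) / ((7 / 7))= 352 / 35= 10.06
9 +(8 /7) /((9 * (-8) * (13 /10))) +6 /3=8999 /819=10.99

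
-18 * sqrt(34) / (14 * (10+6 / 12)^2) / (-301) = 0.00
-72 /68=-18 /17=-1.06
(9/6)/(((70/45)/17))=459/28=16.39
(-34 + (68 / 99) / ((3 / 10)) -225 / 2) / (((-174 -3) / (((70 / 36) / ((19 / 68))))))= 50968295 / 8989299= 5.67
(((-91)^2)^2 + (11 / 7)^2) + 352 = 3360190458 / 49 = 68575315.47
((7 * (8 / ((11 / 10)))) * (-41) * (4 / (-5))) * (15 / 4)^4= 14529375 / 44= 330213.07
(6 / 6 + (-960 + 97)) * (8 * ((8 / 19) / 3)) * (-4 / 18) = 215.08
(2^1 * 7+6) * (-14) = -280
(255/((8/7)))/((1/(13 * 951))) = 22067955/8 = 2758494.38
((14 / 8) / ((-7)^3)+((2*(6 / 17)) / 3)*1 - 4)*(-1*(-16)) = -60.32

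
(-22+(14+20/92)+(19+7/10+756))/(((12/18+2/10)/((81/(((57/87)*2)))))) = 1244648187/22724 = 54772.41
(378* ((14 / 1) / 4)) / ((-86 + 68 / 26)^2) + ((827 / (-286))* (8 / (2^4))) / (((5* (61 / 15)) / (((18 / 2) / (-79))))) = 160637059035 / 809751065552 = 0.20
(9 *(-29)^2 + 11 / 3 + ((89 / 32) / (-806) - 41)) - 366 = 7165.66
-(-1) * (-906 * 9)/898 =-4077/449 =-9.08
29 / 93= 0.31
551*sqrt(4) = 1102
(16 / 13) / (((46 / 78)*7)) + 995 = 160243 / 161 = 995.30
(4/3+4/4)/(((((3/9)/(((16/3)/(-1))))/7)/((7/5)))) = -5488/15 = -365.87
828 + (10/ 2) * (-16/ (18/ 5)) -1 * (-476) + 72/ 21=80968/ 63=1285.21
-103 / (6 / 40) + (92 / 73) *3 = -149552 / 219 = -682.89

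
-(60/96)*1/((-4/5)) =25/32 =0.78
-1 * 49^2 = -2401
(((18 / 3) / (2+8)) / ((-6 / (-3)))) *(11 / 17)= 33 / 170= 0.19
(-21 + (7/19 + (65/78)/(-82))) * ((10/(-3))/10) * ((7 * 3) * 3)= 1350713/3116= 433.48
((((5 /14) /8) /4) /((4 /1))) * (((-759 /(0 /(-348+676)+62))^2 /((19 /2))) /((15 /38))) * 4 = 192027 /430528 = 0.45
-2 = -2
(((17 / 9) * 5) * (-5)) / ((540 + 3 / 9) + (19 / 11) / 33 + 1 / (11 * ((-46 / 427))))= -139150 / 1589871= -0.09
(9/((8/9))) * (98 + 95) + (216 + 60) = 17841/8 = 2230.12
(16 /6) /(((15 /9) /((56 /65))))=448 /325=1.38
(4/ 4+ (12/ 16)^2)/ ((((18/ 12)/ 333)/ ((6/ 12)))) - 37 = 2183/ 16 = 136.44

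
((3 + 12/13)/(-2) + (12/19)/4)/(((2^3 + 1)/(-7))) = 693/494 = 1.40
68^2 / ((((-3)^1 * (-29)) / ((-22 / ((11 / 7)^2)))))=-453152 / 957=-473.51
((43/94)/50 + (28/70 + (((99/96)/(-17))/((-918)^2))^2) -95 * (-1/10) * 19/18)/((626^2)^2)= 286375931816549469023/4213676733842996375041651507200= 0.00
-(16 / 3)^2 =-256 / 9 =-28.44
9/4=2.25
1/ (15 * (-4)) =-1/ 60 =-0.02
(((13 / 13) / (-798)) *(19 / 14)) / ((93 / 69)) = -23 / 18228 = -0.00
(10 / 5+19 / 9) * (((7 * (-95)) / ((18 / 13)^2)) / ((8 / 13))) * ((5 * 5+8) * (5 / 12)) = -31862.41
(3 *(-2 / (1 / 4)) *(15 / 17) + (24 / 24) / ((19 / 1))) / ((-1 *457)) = 6823 / 147611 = 0.05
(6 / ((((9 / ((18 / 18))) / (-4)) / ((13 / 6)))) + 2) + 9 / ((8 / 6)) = 107 / 36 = 2.97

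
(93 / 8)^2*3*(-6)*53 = -4125573 / 32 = -128924.16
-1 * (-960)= 960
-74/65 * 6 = -444/65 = -6.83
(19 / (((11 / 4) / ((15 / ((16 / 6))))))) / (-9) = -95 / 22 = -4.32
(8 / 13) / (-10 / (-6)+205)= 6 / 2015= 0.00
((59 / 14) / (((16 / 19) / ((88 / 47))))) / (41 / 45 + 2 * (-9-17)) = -2655 / 14476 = -0.18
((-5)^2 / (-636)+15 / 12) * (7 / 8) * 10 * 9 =40425 / 424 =95.34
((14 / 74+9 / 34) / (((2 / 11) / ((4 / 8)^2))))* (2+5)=43967 / 10064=4.37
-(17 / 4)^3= -76.77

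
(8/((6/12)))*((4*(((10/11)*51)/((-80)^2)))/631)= 51/69410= 0.00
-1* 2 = -2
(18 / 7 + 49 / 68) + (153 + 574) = 730.29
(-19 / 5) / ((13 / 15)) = -57 / 13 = -4.38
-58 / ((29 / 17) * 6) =-17 / 3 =-5.67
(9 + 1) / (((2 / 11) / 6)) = 330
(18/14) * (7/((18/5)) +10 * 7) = 185/2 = 92.50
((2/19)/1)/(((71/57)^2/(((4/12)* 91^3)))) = 17041.68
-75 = -75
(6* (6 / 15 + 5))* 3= 486 / 5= 97.20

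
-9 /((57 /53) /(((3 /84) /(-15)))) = 53 /2660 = 0.02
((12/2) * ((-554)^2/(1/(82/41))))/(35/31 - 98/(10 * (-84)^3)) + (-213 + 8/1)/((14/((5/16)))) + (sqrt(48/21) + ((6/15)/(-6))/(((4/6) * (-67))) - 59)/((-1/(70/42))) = 310907221491887353/95308198944 - 20 * sqrt(7)/21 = 3262122.09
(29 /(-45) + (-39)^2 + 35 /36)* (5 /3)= 273839 /108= 2535.55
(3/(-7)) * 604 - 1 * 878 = -7958/7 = -1136.86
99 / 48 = 33 / 16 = 2.06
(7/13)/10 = 7/130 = 0.05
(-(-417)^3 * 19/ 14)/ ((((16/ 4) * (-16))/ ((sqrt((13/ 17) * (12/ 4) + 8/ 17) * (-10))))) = 6888612735 * sqrt(799)/ 7616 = 25566908.93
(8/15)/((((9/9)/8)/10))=128/3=42.67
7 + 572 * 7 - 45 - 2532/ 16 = 15231/ 4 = 3807.75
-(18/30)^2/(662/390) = -351/1655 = -0.21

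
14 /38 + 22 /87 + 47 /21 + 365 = 4256501 /11571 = 367.86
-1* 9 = -9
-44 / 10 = -22 / 5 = -4.40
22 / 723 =0.03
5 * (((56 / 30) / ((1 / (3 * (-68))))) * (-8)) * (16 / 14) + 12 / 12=17409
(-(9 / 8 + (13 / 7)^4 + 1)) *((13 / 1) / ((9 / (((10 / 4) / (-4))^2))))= -87524125 / 11063808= -7.91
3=3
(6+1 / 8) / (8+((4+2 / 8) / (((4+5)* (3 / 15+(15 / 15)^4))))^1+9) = 1323 / 3757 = 0.35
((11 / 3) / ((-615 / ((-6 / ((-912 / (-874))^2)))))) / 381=0.00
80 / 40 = 2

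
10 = 10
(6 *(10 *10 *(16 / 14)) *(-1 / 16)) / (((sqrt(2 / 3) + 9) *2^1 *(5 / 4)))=-3240 / 1687 + 120 *sqrt(6) / 1687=-1.75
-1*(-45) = 45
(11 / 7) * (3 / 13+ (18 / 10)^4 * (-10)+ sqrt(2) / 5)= -1872321 / 11375+ 11 * sqrt(2) / 35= -164.16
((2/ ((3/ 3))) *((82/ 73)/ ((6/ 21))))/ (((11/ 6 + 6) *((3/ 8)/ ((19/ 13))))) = 174496/ 44603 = 3.91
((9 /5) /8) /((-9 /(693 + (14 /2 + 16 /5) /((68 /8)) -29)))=-1663 /100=-16.63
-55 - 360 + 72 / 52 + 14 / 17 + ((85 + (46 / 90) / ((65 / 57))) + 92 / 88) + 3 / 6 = -59401156 / 182325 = -325.80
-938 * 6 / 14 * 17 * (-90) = 615060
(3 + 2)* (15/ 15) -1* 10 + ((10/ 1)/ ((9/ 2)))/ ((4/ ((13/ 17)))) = -4.58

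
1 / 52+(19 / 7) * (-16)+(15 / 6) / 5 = -15619 / 364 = -42.91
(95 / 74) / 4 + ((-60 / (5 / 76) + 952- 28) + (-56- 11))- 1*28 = -24473 / 296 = -82.68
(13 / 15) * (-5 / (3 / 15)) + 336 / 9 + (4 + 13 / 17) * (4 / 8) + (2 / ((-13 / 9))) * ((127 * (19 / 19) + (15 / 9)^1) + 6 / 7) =-1497109 / 9282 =-161.29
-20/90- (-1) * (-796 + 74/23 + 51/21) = -1145545/1449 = -790.58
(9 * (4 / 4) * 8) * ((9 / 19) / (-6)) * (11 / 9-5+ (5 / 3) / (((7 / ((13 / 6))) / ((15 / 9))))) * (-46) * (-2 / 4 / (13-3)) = 25369 / 665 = 38.15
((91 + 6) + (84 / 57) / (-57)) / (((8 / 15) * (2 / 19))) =525115 / 304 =1727.35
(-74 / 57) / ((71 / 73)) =-5402 / 4047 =-1.33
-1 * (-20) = 20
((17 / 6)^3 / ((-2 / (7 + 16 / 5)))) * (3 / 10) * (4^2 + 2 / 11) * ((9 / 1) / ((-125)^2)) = -22300107 / 68750000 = -0.32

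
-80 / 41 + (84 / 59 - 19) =-47237 / 2419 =-19.53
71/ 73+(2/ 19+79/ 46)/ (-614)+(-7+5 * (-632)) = -124027428609/ 39174428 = -3166.03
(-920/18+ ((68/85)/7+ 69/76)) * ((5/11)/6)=-1199129/316008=-3.79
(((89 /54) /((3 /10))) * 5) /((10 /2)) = 5.49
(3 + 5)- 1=7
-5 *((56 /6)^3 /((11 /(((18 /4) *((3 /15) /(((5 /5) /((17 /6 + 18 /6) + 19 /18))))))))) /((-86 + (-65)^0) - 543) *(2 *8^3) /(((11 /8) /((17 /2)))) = 11846352896 /512919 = 23095.95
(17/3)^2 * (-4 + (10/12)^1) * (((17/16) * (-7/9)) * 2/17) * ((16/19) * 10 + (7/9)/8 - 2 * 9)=-93.74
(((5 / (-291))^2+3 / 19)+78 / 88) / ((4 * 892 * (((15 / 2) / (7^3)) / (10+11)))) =177547738613 / 631476378720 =0.28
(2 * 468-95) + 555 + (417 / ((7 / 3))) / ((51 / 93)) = 1721.89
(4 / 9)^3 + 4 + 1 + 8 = 9541 / 729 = 13.09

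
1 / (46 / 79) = 79 / 46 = 1.72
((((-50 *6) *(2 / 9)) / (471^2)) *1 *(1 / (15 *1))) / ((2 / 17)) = -340 / 1996569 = -0.00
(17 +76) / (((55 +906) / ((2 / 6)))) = 1 / 31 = 0.03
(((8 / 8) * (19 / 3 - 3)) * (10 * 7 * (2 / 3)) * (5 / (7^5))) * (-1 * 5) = -5000 / 21609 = -0.23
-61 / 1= -61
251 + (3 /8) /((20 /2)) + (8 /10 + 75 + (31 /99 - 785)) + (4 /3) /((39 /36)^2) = -611301583 /1338480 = -456.71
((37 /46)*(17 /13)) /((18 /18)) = 629 /598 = 1.05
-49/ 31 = -1.58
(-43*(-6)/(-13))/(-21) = 86/91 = 0.95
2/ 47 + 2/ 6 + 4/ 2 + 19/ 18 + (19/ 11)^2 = 656669/ 102366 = 6.41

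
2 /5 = 0.40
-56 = -56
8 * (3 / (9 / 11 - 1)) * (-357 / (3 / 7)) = 109956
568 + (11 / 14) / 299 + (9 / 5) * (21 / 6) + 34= 608.30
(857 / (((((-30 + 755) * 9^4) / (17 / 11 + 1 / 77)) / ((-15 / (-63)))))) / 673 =6856 / 69019508943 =0.00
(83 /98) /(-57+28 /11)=-0.02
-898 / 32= -449 / 16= -28.06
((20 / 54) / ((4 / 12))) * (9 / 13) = 10 / 13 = 0.77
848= 848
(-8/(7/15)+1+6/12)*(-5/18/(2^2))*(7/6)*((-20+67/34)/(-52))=223745/509184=0.44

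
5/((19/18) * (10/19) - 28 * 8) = -45/2011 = -0.02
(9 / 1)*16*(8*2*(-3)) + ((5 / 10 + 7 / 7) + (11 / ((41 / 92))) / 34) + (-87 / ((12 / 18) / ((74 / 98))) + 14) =-238876835 / 34153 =-6994.31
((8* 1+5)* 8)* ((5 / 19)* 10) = 5200 / 19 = 273.68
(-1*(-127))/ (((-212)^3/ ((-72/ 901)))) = 0.00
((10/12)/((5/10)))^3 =125/27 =4.63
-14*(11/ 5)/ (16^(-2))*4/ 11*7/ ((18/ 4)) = -200704/ 45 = -4460.09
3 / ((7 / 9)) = 27 / 7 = 3.86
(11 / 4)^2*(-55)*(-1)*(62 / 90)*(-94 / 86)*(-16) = 1939267 / 387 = 5011.03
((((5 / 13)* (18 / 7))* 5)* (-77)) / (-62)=2475 / 403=6.14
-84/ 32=-21/ 8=-2.62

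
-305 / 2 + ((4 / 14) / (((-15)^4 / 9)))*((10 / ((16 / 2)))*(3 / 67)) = -26820937 / 175875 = -152.50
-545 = -545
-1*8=-8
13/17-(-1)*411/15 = 2394/85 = 28.16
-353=-353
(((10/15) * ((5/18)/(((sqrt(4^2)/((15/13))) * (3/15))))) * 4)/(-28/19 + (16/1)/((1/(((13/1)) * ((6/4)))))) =95/27612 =0.00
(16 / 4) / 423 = 4 / 423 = 0.01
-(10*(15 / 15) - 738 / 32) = 209 / 16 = 13.06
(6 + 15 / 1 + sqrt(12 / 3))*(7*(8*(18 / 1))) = 23184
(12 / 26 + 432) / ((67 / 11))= 61842 / 871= 71.00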